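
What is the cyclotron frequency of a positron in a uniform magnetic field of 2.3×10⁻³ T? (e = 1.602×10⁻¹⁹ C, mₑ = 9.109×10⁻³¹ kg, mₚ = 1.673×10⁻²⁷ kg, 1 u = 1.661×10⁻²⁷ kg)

f ≈ 6.4×10⁷ Hz

f = |q|B/(2πm).
f = (1.602×10⁻¹⁹)(2.3×10⁻³)/(2π·9.109×10⁻³¹) ≈ 6.4×10⁷ Hz.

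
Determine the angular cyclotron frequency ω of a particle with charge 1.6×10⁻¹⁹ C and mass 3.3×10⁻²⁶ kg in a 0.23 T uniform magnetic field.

ω ≈ 1.1×10⁶ rad/s

ω = |q|B/m.
ω = (1.6×10⁻¹⁹)(0.23)/3.3×10⁻²⁶ ≈ 1.1×10⁶ rad/s.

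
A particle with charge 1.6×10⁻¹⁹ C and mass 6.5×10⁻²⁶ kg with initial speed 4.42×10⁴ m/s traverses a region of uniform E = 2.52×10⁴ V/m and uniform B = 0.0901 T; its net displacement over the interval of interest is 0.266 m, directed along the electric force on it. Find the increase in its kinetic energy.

ΔKE ≈ 1.07×10⁻¹⁵ J

The magnetic force is always ⟂ v and does no work; only the electric force changes KE.
ΔKE = F_E · d = |q|E d = (1.6×10⁻¹⁹)(2.52×10⁴)(0.266) ≈ 1.07×10⁻¹⁵ J.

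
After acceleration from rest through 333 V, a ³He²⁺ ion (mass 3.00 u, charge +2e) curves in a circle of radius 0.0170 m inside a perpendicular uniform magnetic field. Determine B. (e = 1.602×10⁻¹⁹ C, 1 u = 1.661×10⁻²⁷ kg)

B ≈ 0.189 T

v = √(2|q|V/m) = √(2·3.204×10⁻¹⁹·333/4.983×10⁻²⁷) ≈ 2.069×10⁵ m/s.
B = mv/(|q|r) = (4.983×10⁻²⁷)(2.069×10⁵)/((3.204×10⁻¹⁹)(0.0170)) ≈ 0.189 T.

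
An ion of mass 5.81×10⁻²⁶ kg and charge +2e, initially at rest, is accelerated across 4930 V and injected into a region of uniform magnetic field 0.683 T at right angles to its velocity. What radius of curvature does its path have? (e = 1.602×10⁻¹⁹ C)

Acceleration: |q|V = ½mv² ⇒ v = √(2|q|V/m) = √(2·3.204×10⁻¹⁹·4930/5.81×10⁻²⁶) ≈ 2.332×10⁵ m/s.
In the field: r = mv/(|q|B) = (5.81×10⁻²⁶)(2.332×10⁵)/((3.204×10⁻¹⁹)(0.683)) ≈ 0.0619 m.

r ≈ 0.0619 m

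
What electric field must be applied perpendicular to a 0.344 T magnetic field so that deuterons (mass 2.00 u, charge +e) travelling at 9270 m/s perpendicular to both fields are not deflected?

E = 3190 V/m

For straight-line motion qE = qvB, so E = vB.
E = 9270 × 0.344 = 3190 V/m.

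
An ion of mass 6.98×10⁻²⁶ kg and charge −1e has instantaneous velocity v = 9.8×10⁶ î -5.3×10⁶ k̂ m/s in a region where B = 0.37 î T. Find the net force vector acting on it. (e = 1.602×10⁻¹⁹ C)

F ≈ (0, 3.14×10⁻¹³, 0) N

v×B = (0, -1.96×10⁶, 0) N/C.
F = q v×B = (−1.602×10⁻¹⁹ C)·(0, -1.96×10⁶, 0) = (0, 3.14×10⁻¹³, 0) N.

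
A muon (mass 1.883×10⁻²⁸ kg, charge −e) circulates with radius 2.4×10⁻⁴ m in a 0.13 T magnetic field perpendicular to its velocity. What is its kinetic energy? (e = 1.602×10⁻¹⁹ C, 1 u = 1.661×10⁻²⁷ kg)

v = |q|Br/m, then KE = ½mv² = (qBr)²/(2m).
v = (1.602×10⁻¹⁹)(0.13)(2.4×10⁻⁴)/1.883×10⁻²⁸ ≈ 2.654×10⁴ m/s.
KE = ½(1.883×10⁻²⁸)(2.654×10⁴)² ≈ 6.6×10⁻²⁰ J = 0.41 eV.

KE ≈ 0.41 eV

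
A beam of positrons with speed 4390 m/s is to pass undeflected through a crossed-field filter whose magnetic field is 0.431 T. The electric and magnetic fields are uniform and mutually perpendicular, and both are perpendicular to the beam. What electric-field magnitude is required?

For straight-line motion qE = qvB, so E = vB.
E = 4390 × 0.431 = 1890 V/m.

E = 1890 V/m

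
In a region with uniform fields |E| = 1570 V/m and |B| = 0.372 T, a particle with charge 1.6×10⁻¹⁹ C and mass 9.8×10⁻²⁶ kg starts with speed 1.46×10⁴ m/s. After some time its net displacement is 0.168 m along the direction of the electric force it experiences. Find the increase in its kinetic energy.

ΔKE ≈ 4.22×10⁻¹⁷ J

The magnetic force is always ⟂ v and does no work; only the electric force changes KE.
ΔKE = F_E · d = |q|E d = (1.6×10⁻¹⁹)(1570)(0.168) ≈ 4.22×10⁻¹⁷ J.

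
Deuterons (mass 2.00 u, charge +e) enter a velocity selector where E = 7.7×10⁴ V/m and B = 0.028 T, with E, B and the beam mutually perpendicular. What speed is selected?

v = 2.8×10⁶ m/s

For undeflected motion the electric and magnetic forces balance: qE = qvB.
v = E/B = 7.7×10⁴/0.028 = 2.8×10⁶ m/s.
The result is independent of the particle's charge and mass.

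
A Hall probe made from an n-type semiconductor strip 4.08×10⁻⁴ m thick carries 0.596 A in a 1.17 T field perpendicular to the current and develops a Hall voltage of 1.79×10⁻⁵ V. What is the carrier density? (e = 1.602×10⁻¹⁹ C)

From V_H = IB/(n e t), n = IB/(V_H e t).
n = (0.596)(1.17)/((1.79×10⁻⁵)(1.602×10⁻¹⁹)(4.08×10⁻⁴)) ≈ 5.96×10²⁶ m⁻³.

n ≈ 5.96×10²⁶ m⁻³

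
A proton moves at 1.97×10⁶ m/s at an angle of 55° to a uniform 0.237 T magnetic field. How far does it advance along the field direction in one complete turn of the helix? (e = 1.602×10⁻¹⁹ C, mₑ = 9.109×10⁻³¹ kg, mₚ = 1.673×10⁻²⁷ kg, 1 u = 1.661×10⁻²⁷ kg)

p ≈ 0.313 m

v∥ = v cosθ = 1.97×10⁶·cos55° ≈ 1.130×10⁶ m/s.
T = 2πm/(|q|B) = 2π(1.673×10⁻²⁷)/((1.602×10⁻¹⁹)(0.237)) ≈ 2.769×10⁻⁷ s.
pitch = v∥ T = (1.130×10⁶)(2.769×10⁻⁷) ≈ 0.313 m.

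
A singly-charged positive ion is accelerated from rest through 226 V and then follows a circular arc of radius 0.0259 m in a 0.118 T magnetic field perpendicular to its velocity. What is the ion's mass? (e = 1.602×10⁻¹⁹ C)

Combine |q|V = ½mv² and r = mv/(|q|B): eliminate v to get m = qB²r²/(2V).
m = (1.602×10⁻¹⁹)(0.118)²(0.0259)²/(2·226) ≈ 3.31×10⁻²⁷ kg.

m ≈ 3.31×10⁻²⁷ kg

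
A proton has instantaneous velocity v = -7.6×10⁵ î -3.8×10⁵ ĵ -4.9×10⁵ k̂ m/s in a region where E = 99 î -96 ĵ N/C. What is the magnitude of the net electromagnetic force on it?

|F| ≈ 2.21×10⁻¹⁷ N

Only an electric field acts, so F = qE = (1.602×10⁻¹⁹ C)·(99.0, -96.0, 0) = (1.59×10⁻¹⁷, -1.54×10⁻¹⁷, 0) N.
|F| = 2.21×10⁻¹⁷ N.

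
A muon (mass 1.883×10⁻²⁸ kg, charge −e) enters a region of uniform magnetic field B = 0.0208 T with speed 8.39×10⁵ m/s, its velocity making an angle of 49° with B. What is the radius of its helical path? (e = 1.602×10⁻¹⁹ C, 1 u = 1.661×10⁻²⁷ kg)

v⊥ = v sinθ = 8.39×10⁵·sin49° ≈ 6.332×10⁵ m/s.
r = m v⊥/(|q|B) = (1.883×10⁻²⁸)(6.332×10⁵)/((1.602×10⁻¹⁹)(0.0208)) ≈ 0.0358 m.

r ≈ 0.0358 m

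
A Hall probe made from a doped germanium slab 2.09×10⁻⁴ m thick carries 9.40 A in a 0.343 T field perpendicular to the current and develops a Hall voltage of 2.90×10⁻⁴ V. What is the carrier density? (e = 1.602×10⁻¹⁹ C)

n ≈ 3.32×10²⁶ m⁻³

From V_H = IB/(n e t), n = IB/(V_H e t).
n = (9.40)(0.343)/((2.90×10⁻⁴)(1.602×10⁻¹⁹)(2.09×10⁻⁴)) ≈ 3.32×10²⁶ m⁻³.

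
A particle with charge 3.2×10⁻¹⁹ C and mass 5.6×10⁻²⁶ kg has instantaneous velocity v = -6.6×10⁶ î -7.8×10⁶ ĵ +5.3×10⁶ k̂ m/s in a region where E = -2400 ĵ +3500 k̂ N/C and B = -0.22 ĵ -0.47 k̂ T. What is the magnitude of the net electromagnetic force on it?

v×B = (4.83×10⁶, -3.10×10⁶, 1.45×10⁶) N/C.
E + v×B = (4.83×10⁶, -3.10×10⁶, 1.46×10⁶) N/C.
F = q(E + v×B) = (3.2×10⁻¹⁹ C)·(4.83×10⁶, -3.10×10⁶, 1.46×10⁶) = (1.55×10⁻¹², -9.93×10⁻¹³, 4.66×10⁻¹³) N.
|F| = 1.90×10⁻¹² N.

|F| ≈ 1.90×10⁻¹² N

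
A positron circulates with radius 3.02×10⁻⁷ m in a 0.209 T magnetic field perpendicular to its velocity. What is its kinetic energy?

v = |q|Br/m, then KE = ½mv² = (qBr)²/(2m).
v = (1.602×10⁻¹⁹)(0.209)(3.02×10⁻⁷)/9.109×10⁻³¹ ≈ 1.110×10⁴ m/s.
KE = ½(9.109×10⁻³¹)(1.110×10⁴)² ≈ 5.61×10⁻²³ J = 3.50×10⁻⁴ eV.

KE ≈ 3.50×10⁻⁴ eV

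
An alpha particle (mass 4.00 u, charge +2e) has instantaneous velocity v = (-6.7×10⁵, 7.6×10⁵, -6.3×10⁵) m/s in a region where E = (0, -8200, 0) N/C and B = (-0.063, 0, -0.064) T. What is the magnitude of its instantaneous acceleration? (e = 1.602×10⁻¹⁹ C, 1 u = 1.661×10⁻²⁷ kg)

v×B = (-4.86×10⁴, -3190, 4.79×10⁴) N/C.
E + v×B = (-4.86×10⁴, -1.14×10⁴, 4.79×10⁴) N/C.
F = q(E + v×B) = (3.204×10⁻¹⁹ C)·(-4.86×10⁴, -1.14×10⁴, 4.79×10⁴) = (-1.56×10⁻¹⁴, -3.65×10⁻¹⁵, 1.53×10⁻¹⁴) N.
|a| = |F|/m = 2.217×10⁻¹⁴/6.644×10⁻²⁷ ≈ 3.34×10¹² m/s².

|a| ≈ 3.34×10¹² m/s²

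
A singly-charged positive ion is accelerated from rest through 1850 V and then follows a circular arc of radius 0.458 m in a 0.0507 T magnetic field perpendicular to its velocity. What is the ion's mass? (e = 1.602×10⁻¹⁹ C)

Combine |q|V = ½mv² and r = mv/(|q|B): eliminate v to get m = qB²r²/(2V).
m = (1.602×10⁻¹⁹)(0.0507)²(0.458)²/(2·1850) ≈ 2.33×10⁻²⁶ kg.

m ≈ 2.33×10⁻²⁶ kg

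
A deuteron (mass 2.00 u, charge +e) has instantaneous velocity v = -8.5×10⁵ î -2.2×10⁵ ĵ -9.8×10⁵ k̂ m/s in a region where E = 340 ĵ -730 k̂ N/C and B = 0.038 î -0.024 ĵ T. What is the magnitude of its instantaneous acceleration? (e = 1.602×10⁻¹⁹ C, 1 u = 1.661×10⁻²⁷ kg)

v×B = (-2.35×10⁴, -3.72×10⁴, 2.88×10⁴) N/C.
E + v×B = (-2.35×10⁴, -3.69×10⁴, 2.80×10⁴) N/C.
F = q(E + v×B) = (1.602×10⁻¹⁹ C)·(-2.35×10⁴, -3.69×10⁴, 2.80×10⁴) = (-3.77×10⁻¹⁵, -5.91×10⁻¹⁵, 4.49×10⁻¹⁵) N.
|a| = |F|/m = 8.325×10⁻¹⁵/3.322×10⁻²⁷ ≈ 2.51×10¹² m/s².

|a| ≈ 2.51×10¹² m/s²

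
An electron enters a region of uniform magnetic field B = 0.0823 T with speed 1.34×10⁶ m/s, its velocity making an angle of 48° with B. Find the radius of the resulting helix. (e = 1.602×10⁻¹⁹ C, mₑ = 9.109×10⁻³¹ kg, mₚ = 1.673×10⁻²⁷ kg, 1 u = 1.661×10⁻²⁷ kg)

v⊥ = v sinθ = 1.34×10⁶·sin48° ≈ 9.958×10⁵ m/s.
r = m v⊥/(|q|B) = (9.109×10⁻³¹)(9.958×10⁵)/((1.602×10⁻¹⁹)(0.0823)) ≈ 6.88×10⁻⁵ m.

r ≈ 6.88×10⁻⁵ m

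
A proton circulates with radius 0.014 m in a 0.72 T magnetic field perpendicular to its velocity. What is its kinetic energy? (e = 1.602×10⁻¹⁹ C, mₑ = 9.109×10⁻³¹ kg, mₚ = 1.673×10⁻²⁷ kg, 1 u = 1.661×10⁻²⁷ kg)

v = |q|Br/m, then KE = ½mv² = (qBr)²/(2m).
v = (1.602×10⁻¹⁹)(0.72)(0.014)/1.673×10⁻²⁷ ≈ 9.652×10⁵ m/s.
KE = ½(1.673×10⁻²⁷)(9.652×10⁵)² ≈ 7.8×10⁻¹⁶ J = 4900 eV.

KE ≈ 4900 eV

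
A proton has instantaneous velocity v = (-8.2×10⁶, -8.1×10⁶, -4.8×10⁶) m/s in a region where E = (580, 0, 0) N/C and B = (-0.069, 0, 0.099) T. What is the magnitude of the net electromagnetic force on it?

|F| ≈ 2.41×10⁻¹³ N

v×B = (-8.02×10⁵, 1.14×10⁶, -5.59×10⁵) N/C.
E + v×B = (-8.01×10⁵, 1.14×10⁶, -5.59×10⁵) N/C.
F = q(E + v×B) = (1.602×10⁻¹⁹ C)·(-8.01×10⁵, 1.14×10⁶, -5.59×10⁵) = (-1.28×10⁻¹³, 1.83×10⁻¹³, -8.95×10⁻¹⁴) N.
|F| = 2.41×10⁻¹³ N.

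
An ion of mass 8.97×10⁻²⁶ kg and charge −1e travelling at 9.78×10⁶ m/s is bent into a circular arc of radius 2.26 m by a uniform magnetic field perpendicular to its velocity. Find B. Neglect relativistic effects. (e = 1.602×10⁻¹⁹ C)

B ≈ 2.42 T

From |q|vB = mv²/r, B = mv/(|q|r).
B = (8.97×10⁻²⁶)(9.78×10⁶)/((1.602×10⁻¹⁹)(2.26)) ≈ 2.42 T.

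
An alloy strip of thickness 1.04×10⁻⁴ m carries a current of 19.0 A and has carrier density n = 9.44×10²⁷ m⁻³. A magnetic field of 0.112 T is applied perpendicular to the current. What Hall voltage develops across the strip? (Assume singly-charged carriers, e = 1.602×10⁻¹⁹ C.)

V_H ≈ 1.35×10⁻⁵ V

V_H = IB/(n e t).
V_H = (19.0)(0.112)/((9.44×10²⁷)(1.602×10⁻¹⁹)(1.04×10⁻⁴)) ≈ 1.35×10⁻⁵ V.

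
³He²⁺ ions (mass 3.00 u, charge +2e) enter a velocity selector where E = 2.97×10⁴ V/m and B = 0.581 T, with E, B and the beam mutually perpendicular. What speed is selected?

For undeflected motion the electric and magnetic forces balance: qE = qvB.
v = E/B = 2.97×10⁴/0.581 = 5.11×10⁴ m/s.
The result is independent of the particle's charge and mass.

v = 5.11×10⁴ m/s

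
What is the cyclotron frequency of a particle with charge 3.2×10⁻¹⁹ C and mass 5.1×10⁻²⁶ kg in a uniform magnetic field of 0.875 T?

f = |q|B/(2πm).
f = (3.2×10⁻¹⁹)(0.875)/(2π·5.1×10⁻²⁶) ≈ 8.74×10⁵ Hz.

f ≈ 8.74×10⁵ Hz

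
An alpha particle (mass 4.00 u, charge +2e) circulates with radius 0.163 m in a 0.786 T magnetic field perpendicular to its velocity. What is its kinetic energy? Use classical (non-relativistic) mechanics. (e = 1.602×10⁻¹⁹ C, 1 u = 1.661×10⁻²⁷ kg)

v = |q|Br/m, then KE = ½mv² = (qBr)²/(2m).
v = (3.204×10⁻¹⁹)(0.786)(0.163)/6.644×10⁻²⁷ ≈ 6.178×10⁶ m/s.
KE = ½(6.644×10⁻²⁷)(6.178×10⁶)² ≈ 1.27×10⁻¹³ J.

KE ≈ 1.27×10⁻¹³ J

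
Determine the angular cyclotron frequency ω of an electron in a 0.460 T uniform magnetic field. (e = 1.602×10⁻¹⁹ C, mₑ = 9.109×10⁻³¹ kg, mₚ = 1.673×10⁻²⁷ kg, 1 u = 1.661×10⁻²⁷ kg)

ω ≈ 8.09×10¹⁰ rad/s

ω = |q|B/m.
ω = (1.602×10⁻¹⁹)(0.460)/9.109×10⁻³¹ ≈ 8.09×10¹⁰ rad/s.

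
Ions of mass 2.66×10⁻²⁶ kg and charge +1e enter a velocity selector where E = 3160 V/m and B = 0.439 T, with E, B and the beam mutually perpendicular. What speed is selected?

v = 7200 m/s

For undeflected motion the electric and magnetic forces balance: qE = qvB.
v = E/B = 3160/0.439 = 7200 m/s.
The result is independent of the particle's charge and mass.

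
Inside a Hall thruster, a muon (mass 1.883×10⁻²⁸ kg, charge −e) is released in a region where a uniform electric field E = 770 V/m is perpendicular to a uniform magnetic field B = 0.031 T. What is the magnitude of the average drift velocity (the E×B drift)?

The steady drift has the magnetic force balancing the electric force, so v_d = E/B.
v_d = 770/0.031 = 2.5×10⁴ m/s.

v_d ≈ 2.5×10⁴ m/s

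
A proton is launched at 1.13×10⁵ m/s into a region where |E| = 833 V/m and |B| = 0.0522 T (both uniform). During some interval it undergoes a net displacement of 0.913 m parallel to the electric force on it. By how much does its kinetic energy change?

ΔKE ≈ 1.22×10⁻¹⁶ J

The magnetic force is always ⟂ v and does no work; only the electric force changes KE.
ΔKE = F_E · d = |q|E d = (1.602×10⁻¹⁹)(833)(0.913) ≈ 1.22×10⁻¹⁶ J.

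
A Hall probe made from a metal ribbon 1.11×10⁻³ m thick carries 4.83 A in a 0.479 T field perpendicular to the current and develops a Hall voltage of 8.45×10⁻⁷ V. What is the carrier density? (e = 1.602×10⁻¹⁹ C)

From V_H = IB/(n e t), n = IB/(V_H e t).
n = (4.83)(0.479)/((8.45×10⁻⁷)(1.602×10⁻¹⁹)(1.11×10⁻³)) ≈ 1.54×10²⁸ m⁻³.

n ≈ 1.54×10²⁸ m⁻³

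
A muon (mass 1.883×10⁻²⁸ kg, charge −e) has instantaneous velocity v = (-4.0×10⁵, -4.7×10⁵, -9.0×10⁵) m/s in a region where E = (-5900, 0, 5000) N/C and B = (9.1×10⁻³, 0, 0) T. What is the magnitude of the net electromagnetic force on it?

|F| ≈ 2.20×10⁻¹⁵ N

v×B = (0, -8190, 4280) N/C.
E + v×B = (-5900, -8190, 9280) N/C.
F = q(E + v×B) = (−1.602×10⁻¹⁹ C)·(-5900, -8190, 9280) = (9.45×10⁻¹⁶, 1.31×10⁻¹⁵, -1.49×10⁻¹⁵) N.
|F| = 2.20×10⁻¹⁵ N.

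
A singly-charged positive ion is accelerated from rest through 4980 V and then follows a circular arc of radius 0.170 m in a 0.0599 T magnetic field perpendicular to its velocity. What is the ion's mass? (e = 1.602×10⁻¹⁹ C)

Combine |q|V = ½mv² and r = mv/(|q|B): eliminate v to get m = qB²r²/(2V).
m = (1.602×10⁻¹⁹)(0.0599)²(0.170)²/(2·4980) ≈ 1.67×10⁻²⁷ kg.

m ≈ 1.67×10⁻²⁷ kg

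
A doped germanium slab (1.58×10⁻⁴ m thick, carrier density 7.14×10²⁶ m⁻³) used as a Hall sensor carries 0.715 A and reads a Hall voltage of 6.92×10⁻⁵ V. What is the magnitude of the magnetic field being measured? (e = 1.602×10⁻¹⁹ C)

From V_H = IB/(n e t), B = V_H n e t / I.
B = (6.92×10⁻⁵)(7.14×10²⁶)(1.602×10⁻¹⁹)(1.58×10⁻⁴)/0.715 ≈ 1.75 T.

B ≈ 1.75 T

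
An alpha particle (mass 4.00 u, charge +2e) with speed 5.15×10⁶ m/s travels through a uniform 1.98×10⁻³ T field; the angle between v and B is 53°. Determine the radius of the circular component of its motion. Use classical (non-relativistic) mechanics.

r ≈ 43.1 m

v⊥ = v sinθ = 5.15×10⁶·sin53° ≈ 4.113×10⁶ m/s.
r = m v⊥/(|q|B) = (6.644×10⁻²⁷)(4.113×10⁶)/((3.204×10⁻¹⁹)(1.98×10⁻³)) ≈ 43.1 m.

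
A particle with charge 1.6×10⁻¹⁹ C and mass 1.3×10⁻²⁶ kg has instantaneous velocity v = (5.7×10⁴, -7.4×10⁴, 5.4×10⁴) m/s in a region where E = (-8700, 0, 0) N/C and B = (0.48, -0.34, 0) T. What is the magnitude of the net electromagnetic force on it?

|F| ≈ 5.12×10⁻¹⁵ N

v×B = (1.84×10⁴, 2.59×10⁴, 1.61×10⁴) N/C.
E + v×B = (9660, 2.59×10⁴, 1.61×10⁴) N/C.
F = q(E + v×B) = (1.6×10⁻¹⁹ C)·(9660, 2.59×10⁴, 1.61×10⁴) = (1.55×10⁻¹⁵, 4.15×10⁻¹⁵, 2.58×10⁻¹⁵) N.
|F| = 5.12×10⁻¹⁵ N.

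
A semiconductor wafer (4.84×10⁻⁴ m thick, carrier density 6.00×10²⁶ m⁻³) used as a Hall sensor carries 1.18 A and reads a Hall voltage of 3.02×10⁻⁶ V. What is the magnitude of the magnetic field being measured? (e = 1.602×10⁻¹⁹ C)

From V_H = IB/(n e t), B = V_H n e t / I.
B = (3.02×10⁻⁶)(6.00×10²⁶)(1.602×10⁻¹⁹)(4.84×10⁻⁴)/1.18 ≈ 0.119 T.

B ≈ 0.119 T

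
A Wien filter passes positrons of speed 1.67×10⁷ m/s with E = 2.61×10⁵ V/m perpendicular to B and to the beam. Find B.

Balance of forces in the selector: qE = qvB ⇒ B = E/v.
B = 2.61×10⁵/1.67×10⁷ = 0.0156 T.

B = 0.0156 T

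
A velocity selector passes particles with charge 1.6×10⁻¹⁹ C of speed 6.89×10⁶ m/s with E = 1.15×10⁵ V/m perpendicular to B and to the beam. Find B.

B = 0.0167 T

Balance of forces in the selector: qE = qvB ⇒ B = E/v.
B = 1.15×10⁵/6.89×10⁶ = 0.0167 T.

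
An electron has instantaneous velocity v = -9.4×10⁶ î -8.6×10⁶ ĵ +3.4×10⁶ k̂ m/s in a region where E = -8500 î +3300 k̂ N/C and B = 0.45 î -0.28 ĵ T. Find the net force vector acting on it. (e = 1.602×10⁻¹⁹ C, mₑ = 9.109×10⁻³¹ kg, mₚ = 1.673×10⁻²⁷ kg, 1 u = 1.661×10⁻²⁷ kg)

v×B = (9.52×10⁵, 1.53×10⁶, 6.50×10⁶) N/C.
E + v×B = (9.44×10⁵, 1.53×10⁶, 6.51×10⁶) N/C.
F = q(E + v×B) = (−1.602×10⁻¹⁹ C)·(9.44×10⁵, 1.53×10⁶, 6.51×10⁶) = (-1.51×10⁻¹³, -2.45×10⁻¹³, -1.04×10⁻¹²) N.

F ≈ (-1.51×10⁻¹³, -2.45×10⁻¹³, -1.04×10⁻¹²) N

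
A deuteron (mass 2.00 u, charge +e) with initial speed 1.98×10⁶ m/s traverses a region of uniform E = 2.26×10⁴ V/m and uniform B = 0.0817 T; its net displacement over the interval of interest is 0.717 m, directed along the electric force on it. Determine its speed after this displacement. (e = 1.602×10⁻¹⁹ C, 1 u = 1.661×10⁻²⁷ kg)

B does no work; ΔKE = |q|E d.
½mv_f² = ½mv₀² + |q|Ed = ½(3.322×10⁻²⁷)(1.98×10⁶)² + (1.602×10⁻¹⁹)(2.26×10⁴)(0.717) ≈ 6.512×10⁻¹⁵ J + 2.596×10⁻¹⁵ J ≈ 9.108×10⁻¹⁵ J.
v_f = √(2·9.108×10⁻¹⁵/3.322×10⁻²⁷) ≈ 2.34×10⁶ m/s.

v_f ≈ 2.34×10⁶ m/s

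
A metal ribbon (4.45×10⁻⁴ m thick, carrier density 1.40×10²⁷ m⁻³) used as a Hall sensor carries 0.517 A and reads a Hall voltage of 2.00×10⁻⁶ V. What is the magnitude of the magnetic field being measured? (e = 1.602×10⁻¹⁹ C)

B ≈ 0.386 T

From V_H = IB/(n e t), B = V_H n e t / I.
B = (2.00×10⁻⁶)(1.40×10²⁷)(1.602×10⁻¹⁹)(4.45×10⁻⁴)/0.517 ≈ 0.386 T.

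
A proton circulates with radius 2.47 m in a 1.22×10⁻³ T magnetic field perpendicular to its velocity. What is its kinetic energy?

KE ≈ 435 eV

v = |q|Br/m, then KE = ½mv² = (qBr)²/(2m).
v = (1.602×10⁻¹⁹)(1.22×10⁻³)(2.47)/1.673×10⁻²⁷ ≈ 2.886×10⁵ m/s.
KE = ½(1.673×10⁻²⁷)(2.886×10⁵)² ≈ 6.96×10⁻¹⁷ J = 435 eV.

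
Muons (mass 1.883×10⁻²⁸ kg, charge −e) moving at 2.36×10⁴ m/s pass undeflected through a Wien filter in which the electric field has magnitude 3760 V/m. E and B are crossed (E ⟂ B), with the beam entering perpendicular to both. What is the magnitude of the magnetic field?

Balance of forces in the selector: qE = qvB ⇒ B = E/v.
B = 3760/2.36×10⁴ = 0.159 T.

B = 0.159 T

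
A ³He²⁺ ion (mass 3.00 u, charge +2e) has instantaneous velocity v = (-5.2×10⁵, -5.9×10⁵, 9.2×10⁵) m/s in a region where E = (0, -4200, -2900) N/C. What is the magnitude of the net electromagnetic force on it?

|F| ≈ 1.64×10⁻¹⁵ N

Only an electric field acts, so F = qE = (3.204×10⁻¹⁹ C)·(0, -4200, -2900) = (0, -1.35×10⁻¹⁵, -9.29×10⁻¹⁶) N.
|F| = 1.64×10⁻¹⁵ N.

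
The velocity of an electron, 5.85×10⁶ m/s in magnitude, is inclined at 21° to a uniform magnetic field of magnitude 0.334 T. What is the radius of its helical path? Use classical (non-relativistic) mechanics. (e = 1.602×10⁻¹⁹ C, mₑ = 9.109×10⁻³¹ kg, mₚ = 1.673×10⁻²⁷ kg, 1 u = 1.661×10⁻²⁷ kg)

v⊥ = v sinθ = 5.85×10⁶·sin21° ≈ 2.096×10⁶ m/s.
r = m v⊥/(|q|B) = (9.109×10⁻³¹)(2.096×10⁶)/((1.602×10⁻¹⁹)(0.334)) ≈ 3.57×10⁻⁵ m.

r ≈ 3.57×10⁻⁵ m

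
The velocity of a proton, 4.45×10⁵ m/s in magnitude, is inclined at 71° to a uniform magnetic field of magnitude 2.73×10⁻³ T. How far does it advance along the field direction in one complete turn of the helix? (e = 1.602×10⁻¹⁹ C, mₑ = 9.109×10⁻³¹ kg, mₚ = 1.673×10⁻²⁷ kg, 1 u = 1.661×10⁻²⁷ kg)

v∥ = v cosθ = 4.45×10⁵·cos71° ≈ 1.449×10⁵ m/s.
T = 2πm/(|q|B) = 2π(1.673×10⁻²⁷)/((1.602×10⁻¹⁹)(2.73×10⁻³)) ≈ 2.404×10⁻⁵ s.
pitch = v∥ T = (1.449×10⁵)(2.404×10⁻⁵) ≈ 3.48 m.

p ≈ 3.48 m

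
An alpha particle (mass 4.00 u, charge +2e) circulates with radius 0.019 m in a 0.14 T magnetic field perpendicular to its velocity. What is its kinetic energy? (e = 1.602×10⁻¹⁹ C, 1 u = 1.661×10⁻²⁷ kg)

KE ≈ 340 eV

v = |q|Br/m, then KE = ½mv² = (qBr)²/(2m).
v = (3.204×10⁻¹⁹)(0.14)(0.019)/6.644×10⁻²⁷ ≈ 1.283×10⁵ m/s.
KE = ½(6.644×10⁻²⁷)(1.283×10⁵)² ≈ 5.5×10⁻¹⁷ J = 340 eV.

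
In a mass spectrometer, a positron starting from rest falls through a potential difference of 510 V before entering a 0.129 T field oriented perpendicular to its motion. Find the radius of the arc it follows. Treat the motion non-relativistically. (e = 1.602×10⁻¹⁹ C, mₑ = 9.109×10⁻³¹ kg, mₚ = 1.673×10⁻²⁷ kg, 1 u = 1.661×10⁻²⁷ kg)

Acceleration: |q|V = ½mv² ⇒ v = √(2|q|V/m) = √(2·1.602×10⁻¹⁹·510/9.109×10⁻³¹) ≈ 1.339×10⁷ m/s.
In the field: r = mv/(|q|B) = (9.109×10⁻³¹)(1.339×10⁷)/((1.602×10⁻¹⁹)(0.129)) ≈ 5.90×10⁻⁴ m.

r ≈ 5.90×10⁻⁴ m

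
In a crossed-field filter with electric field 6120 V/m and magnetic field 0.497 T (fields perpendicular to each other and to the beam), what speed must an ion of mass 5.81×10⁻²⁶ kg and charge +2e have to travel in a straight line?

Straight-line motion ⇒ electric and magnetic forces cancel, so E = vB.
v = E/B = 6120/0.497 = 1.23×10⁴ m/s.
The result is independent of the particle's charge and mass.

v = 1.23×10⁴ m/s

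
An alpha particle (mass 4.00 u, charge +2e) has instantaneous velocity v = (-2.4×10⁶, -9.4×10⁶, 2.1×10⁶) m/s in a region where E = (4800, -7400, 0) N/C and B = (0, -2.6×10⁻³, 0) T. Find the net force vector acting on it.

F ≈ (3.29×10⁻¹⁵, -2.37×10⁻¹⁵, 2.00×10⁻¹⁵) N

v×B = (5460, 0, 6240) N/C.
E + v×B = (1.03×10⁴, -7400, 6240) N/C.
F = q(E + v×B) = (3.204×10⁻¹⁹ C)·(1.03×10⁴, -7400, 6240) = (3.29×10⁻¹⁵, -2.37×10⁻¹⁵, 2.00×10⁻¹⁵) N.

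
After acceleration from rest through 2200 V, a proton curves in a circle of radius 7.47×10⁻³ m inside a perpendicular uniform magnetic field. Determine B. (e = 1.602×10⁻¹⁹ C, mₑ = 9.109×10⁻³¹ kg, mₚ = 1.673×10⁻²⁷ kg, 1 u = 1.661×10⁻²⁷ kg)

B ≈ 0.907 T

v = √(2|q|V/m) = √(2·1.602×10⁻¹⁹·2200/1.673×10⁻²⁷) ≈ 6.491×10⁵ m/s.
B = mv/(|q|r) = (1.673×10⁻²⁷)(6.491×10⁵)/((1.602×10⁻¹⁹)(7.47×10⁻³)) ≈ 0.907 T.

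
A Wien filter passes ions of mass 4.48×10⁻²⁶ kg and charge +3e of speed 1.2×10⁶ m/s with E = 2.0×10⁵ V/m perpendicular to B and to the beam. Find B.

Balance of forces in the selector: qE = qvB ⇒ B = E/v.
B = 2.0×10⁵/1.2×10⁶ = 0.17 T.

B = 0.17 T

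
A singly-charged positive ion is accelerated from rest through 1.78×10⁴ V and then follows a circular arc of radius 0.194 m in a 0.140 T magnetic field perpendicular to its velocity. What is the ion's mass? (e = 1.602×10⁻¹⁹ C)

Combine |q|V = ½mv² and r = mv/(|q|B): eliminate v to get m = qB²r²/(2V).
m = (1.602×10⁻¹⁹)(0.140)²(0.194)²/(2·1.78×10⁴) ≈ 3.32×10⁻²⁷ kg.

m ≈ 3.32×10⁻²⁷ kg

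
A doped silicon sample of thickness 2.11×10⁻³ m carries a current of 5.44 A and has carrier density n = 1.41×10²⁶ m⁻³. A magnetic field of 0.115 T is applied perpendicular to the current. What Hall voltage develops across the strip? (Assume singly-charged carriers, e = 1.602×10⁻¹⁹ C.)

V_H ≈ 1.31×10⁻⁵ V

V_H = IB/(n e t).
V_H = (5.44)(0.115)/((1.41×10²⁶)(1.602×10⁻¹⁹)(2.11×10⁻³)) ≈ 1.31×10⁻⁵ V.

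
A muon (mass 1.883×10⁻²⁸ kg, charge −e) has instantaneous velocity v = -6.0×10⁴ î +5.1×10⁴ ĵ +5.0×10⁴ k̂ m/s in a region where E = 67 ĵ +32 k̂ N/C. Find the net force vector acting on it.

F ≈ (0, -1.07×10⁻¹⁷, -5.13×10⁻¹⁸) N

Only an electric field acts, so F = qE = (−1.602×10⁻¹⁹ C)·(0, 67.0, 32.0) = (0, -1.07×10⁻¹⁷, -5.13×10⁻¹⁸) N.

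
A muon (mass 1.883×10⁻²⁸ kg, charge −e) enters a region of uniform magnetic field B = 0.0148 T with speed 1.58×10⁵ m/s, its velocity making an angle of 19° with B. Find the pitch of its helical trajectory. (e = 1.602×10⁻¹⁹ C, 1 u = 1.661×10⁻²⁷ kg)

p ≈ 0.0745 m

v∥ = v cosθ = 1.58×10⁵·cos19° ≈ 1.494×10⁵ m/s.
T = 2πm/(|q|B) = 2π(1.883×10⁻²⁸)/((1.602×10⁻¹⁹)(0.0148)) ≈ 4.990×10⁻⁷ s.
pitch = v∥ T = (1.494×10⁵)(4.990×10⁻⁷) ≈ 0.0745 m.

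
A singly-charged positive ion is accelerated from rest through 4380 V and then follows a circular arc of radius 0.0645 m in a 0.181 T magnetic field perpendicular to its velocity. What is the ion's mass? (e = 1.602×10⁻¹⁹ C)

m ≈ 2.49×10⁻²⁷ kg

Combine |q|V = ½mv² and r = mv/(|q|B): eliminate v to get m = qB²r²/(2V).
m = (1.602×10⁻¹⁹)(0.181)²(0.0645)²/(2·4380) ≈ 2.49×10⁻²⁷ kg.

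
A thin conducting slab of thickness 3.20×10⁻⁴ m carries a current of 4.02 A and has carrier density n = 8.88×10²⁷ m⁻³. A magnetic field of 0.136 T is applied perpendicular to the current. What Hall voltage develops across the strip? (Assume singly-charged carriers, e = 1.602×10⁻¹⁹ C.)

V_H ≈ 1.20×10⁻⁶ V

V_H = IB/(n e t).
V_H = (4.02)(0.136)/((8.88×10²⁷)(1.602×10⁻¹⁹)(3.20×10⁻⁴)) ≈ 1.20×10⁻⁶ V.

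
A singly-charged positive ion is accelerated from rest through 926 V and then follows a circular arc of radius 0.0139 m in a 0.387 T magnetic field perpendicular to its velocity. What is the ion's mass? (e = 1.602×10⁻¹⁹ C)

m ≈ 2.50×10⁻²⁷ kg

Combine |q|V = ½mv² and r = mv/(|q|B): eliminate v to get m = qB²r²/(2V).
m = (1.602×10⁻¹⁹)(0.387)²(0.0139)²/(2·926) ≈ 2.50×10⁻²⁷ kg.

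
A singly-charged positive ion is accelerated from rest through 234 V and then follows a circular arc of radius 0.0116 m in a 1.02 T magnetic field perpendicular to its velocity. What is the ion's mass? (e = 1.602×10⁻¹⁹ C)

m ≈ 4.79×10⁻²⁶ kg

Combine |q|V = ½mv² and r = mv/(|q|B): eliminate v to get m = qB²r²/(2V).
m = (1.602×10⁻¹⁹)(1.02)²(0.0116)²/(2·234) ≈ 4.79×10⁻²⁶ kg.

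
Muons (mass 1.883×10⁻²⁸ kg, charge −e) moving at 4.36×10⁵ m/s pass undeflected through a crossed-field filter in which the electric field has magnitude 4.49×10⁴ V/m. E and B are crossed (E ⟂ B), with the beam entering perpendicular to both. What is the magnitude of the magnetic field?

Balance of forces in the selector: qE = qvB ⇒ B = E/v.
B = 4.49×10⁴/4.36×10⁵ = 0.103 T.

B = 0.103 T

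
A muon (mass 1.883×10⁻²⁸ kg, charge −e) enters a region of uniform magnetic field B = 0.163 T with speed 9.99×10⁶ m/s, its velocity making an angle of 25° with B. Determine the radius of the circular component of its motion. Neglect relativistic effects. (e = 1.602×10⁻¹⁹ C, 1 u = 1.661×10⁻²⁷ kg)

r ≈ 0.0304 m

v⊥ = v sinθ = 9.99×10⁶·sin25° ≈ 4.222×10⁶ m/s.
r = m v⊥/(|q|B) = (1.883×10⁻²⁸)(4.222×10⁶)/((1.602×10⁻¹⁹)(0.163)) ≈ 0.0304 m.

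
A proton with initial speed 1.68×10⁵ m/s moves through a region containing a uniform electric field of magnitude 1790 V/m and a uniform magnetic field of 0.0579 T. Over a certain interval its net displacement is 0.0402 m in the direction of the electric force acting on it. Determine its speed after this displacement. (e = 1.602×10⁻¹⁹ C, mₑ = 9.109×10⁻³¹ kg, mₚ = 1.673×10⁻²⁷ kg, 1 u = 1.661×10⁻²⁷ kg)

B does no work; ΔKE = |q|E d.
½mv_f² = ½mv₀² + |q|Ed = ½(1.673×10⁻²⁷)(1.68×10⁵)² + (1.602×10⁻¹⁹)(1790)(0.0402) ≈ 2.361×10⁻¹⁷ J + 1.153×10⁻¹⁷ J ≈ 3.514×10⁻¹⁷ J.
v_f = √(2·3.514×10⁻¹⁷/1.673×10⁻²⁷) ≈ 2.05×10⁵ m/s.

v_f ≈ 2.05×10⁵ m/s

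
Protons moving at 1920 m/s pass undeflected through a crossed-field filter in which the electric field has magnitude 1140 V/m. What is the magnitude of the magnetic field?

B = 0.594 T

Balance of forces in the selector: qE = qvB ⇒ B = E/v.
B = 1140/1920 = 0.594 T.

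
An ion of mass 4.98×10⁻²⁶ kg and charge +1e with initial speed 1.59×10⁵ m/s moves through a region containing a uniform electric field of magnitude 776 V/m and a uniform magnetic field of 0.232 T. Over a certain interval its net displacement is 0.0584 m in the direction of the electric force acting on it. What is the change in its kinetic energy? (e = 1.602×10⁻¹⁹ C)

The magnetic force is always ⟂ v and does no work; only the electric force changes KE.
ΔKE = F_E · d = |q|E d = (1.602×10⁻¹⁹)(776)(0.0584) ≈ 7.26×10⁻¹⁸ J.

ΔKE ≈ 7.26×10⁻¹⁸ J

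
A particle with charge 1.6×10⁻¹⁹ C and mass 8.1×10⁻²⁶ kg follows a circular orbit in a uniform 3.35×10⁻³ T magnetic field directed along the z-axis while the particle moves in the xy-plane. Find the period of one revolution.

The cyclotron period depends only on m, q, B: T = 2πm/(|q|B).
T = 2π(8.1×10⁻²⁶)/((1.6×10⁻¹⁹)(3.35×10⁻³)) ≈ 9.50×10⁻⁴ s.

T ≈ 9.50×10⁻⁴ s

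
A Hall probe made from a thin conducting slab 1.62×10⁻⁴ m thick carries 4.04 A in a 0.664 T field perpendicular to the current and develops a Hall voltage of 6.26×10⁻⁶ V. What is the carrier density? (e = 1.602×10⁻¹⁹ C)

From V_H = IB/(n e t), n = IB/(V_H e t).
n = (4.04)(0.664)/((6.26×10⁻⁶)(1.602×10⁻¹⁹)(1.62×10⁻⁴)) ≈ 1.65×10²⁸ m⁻³.

n ≈ 1.65×10²⁸ m⁻³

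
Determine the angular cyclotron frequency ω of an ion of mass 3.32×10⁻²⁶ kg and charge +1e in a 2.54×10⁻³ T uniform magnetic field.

ω ≈ 1.23×10⁴ rad/s

ω = |q|B/m.
ω = (1.602×10⁻¹⁹)(2.54×10⁻³)/3.32×10⁻²⁶ ≈ 1.23×10⁴ rad/s.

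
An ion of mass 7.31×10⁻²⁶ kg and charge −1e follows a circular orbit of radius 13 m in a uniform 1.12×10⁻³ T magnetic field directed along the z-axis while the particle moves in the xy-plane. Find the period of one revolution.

T ≈ 2.56×10⁻³ s

The cyclotron period depends only on m, q, B: T = 2πm/(|q|B).
T = 2π(7.31×10⁻²⁶)/((1.602×10⁻¹⁹)(1.12×10⁻³)) ≈ 2.56×10⁻³ s.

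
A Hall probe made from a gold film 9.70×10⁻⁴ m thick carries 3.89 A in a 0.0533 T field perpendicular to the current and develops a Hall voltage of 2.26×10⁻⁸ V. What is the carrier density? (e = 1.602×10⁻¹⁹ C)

n ≈ 5.90×10²⁸ m⁻³

From V_H = IB/(n e t), n = IB/(V_H e t).
n = (3.89)(0.0533)/((2.26×10⁻⁸)(1.602×10⁻¹⁹)(9.70×10⁻⁴)) ≈ 5.90×10²⁸ m⁻³.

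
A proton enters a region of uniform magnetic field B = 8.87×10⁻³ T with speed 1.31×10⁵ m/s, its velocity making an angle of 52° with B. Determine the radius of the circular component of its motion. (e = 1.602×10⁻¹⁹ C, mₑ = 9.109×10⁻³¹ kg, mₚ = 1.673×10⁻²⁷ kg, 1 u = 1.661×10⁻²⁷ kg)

v⊥ = v sinθ = 1.31×10⁵·sin52° ≈ 1.032×10⁵ m/s.
r = m v⊥/(|q|B) = (1.673×10⁻²⁷)(1.032×10⁵)/((1.602×10⁻¹⁹)(8.87×10⁻³)) ≈ 0.122 m.

r ≈ 0.122 m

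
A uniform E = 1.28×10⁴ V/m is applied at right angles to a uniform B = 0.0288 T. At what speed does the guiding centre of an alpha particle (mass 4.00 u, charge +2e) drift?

v_d ≈ 4.44×10⁵ m/s

The steady drift has the magnetic force balancing the electric force, so v_d = E/B.
v_d = 1.28×10⁴/0.0288 = 4.44×10⁵ m/s.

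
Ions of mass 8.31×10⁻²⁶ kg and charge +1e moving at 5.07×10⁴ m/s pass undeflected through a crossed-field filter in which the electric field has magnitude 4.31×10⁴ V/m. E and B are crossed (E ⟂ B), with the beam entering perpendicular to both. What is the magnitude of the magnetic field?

B = 0.850 T

Balance of forces in the selector: qE = qvB ⇒ B = E/v.
B = 4.31×10⁴/5.07×10⁴ = 0.850 T.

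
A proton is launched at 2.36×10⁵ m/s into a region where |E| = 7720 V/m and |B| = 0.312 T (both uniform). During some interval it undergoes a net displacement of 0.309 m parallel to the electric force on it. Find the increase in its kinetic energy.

ΔKE ≈ 3.82×10⁻¹⁶ J

The magnetic force is always ⟂ v and does no work; only the electric force changes KE.
ΔKE = F_E · d = |q|E d = (1.602×10⁻¹⁹)(7720)(0.309) ≈ 3.82×10⁻¹⁶ J.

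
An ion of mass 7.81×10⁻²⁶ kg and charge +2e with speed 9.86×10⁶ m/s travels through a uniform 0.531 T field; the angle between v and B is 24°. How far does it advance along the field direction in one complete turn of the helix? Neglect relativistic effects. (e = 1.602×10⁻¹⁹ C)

p ≈ 26.0 m

v∥ = v cosθ = 9.86×10⁶·cos24° ≈ 9.008×10⁶ m/s.
T = 2πm/(|q|B) = 2π(7.81×10⁻²⁶)/((3.204×10⁻¹⁹)(0.531)) ≈ 2.884×10⁻⁶ s.
pitch = v∥ T = (9.008×10⁶)(2.884×10⁻⁶) ≈ 26.0 m.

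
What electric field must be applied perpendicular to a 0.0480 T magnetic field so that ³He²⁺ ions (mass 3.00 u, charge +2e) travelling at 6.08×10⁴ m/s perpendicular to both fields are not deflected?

E = 2920 V/m

For straight-line motion qE = qvB, so E = vB.
E = 6.08×10⁴ × 0.0480 = 2920 V/m.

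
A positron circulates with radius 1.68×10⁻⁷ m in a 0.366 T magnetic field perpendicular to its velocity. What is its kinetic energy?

v = |q|Br/m, then KE = ½mv² = (qBr)²/(2m).
v = (1.602×10⁻¹⁹)(0.366)(1.68×10⁻⁷)/9.109×10⁻³¹ ≈ 1.081×10⁴ m/s.
KE = ½(9.109×10⁻³¹)(1.081×10⁴)² ≈ 5.33×10⁻²³ J = 3.32×10⁻⁴ eV.

KE ≈ 3.32×10⁻⁴ eV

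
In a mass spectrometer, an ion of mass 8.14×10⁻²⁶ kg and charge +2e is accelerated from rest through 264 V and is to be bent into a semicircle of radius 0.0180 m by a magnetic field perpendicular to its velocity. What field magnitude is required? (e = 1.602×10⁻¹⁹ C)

B ≈ 0.643 T

v = √(2|q|V/m) = √(2·3.204×10⁻¹⁹·264/8.14×10⁻²⁶) ≈ 4.559×10⁴ m/s.
B = mv/(|q|r) = (8.14×10⁻²⁶)(4.559×10⁴)/((3.204×10⁻¹⁹)(0.0180)) ≈ 0.643 T.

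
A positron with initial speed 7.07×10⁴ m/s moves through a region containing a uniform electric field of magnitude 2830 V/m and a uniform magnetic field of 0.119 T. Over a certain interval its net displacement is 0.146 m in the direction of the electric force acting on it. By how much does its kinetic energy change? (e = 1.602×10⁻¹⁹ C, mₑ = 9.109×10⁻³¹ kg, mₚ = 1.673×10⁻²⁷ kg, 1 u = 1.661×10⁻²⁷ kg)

ΔKE ≈ 6.62×10⁻¹⁷ J

The magnetic force is always ⟂ v and does no work; only the electric force changes KE.
ΔKE = F_E · d = |q|E d = (1.602×10⁻¹⁹)(2830)(0.146) ≈ 6.62×10⁻¹⁷ J.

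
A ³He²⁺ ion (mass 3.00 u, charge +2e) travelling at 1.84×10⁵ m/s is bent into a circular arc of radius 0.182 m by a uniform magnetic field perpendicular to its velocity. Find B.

B ≈ 0.0157 T

From |q|vB = mv²/r, B = mv/(|q|r).
B = (4.983×10⁻²⁷)(1.84×10⁵)/((3.204×10⁻¹⁹)(0.182)) ≈ 0.0157 T.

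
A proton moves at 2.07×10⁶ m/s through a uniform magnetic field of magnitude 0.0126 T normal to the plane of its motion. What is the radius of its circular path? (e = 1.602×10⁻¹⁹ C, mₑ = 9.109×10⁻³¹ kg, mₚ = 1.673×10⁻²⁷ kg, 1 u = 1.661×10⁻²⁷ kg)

The magnetic force provides the centripetal force: |q|vB = mv²/r.
r = mv/(|q|B) = (1.673×10⁻²⁷)(2.07×10⁶)/((1.602×10⁻¹⁹)(0.0126)) ≈ 1.72 m.

r ≈ 1.72 m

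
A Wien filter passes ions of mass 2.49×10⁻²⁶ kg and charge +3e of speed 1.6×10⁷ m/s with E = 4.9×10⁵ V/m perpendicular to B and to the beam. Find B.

B = 0.031 T

Balance of forces in the selector: qE = qvB ⇒ B = E/v.
B = 4.9×10⁵/1.6×10⁷ = 0.031 T.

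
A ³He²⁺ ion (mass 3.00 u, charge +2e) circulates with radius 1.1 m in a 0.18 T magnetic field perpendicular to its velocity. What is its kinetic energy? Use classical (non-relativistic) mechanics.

KE ≈ 2.5×10⁶ eV

v = |q|Br/m, then KE = ½mv² = (qBr)²/(2m).
v = (3.204×10⁻¹⁹)(0.18)(1.1)/4.983×10⁻²⁷ ≈ 1.273×10⁷ m/s.
KE = ½(4.983×10⁻²⁷)(1.273×10⁷)² ≈ 4.0×10⁻¹³ J = 2.5×10⁶ eV.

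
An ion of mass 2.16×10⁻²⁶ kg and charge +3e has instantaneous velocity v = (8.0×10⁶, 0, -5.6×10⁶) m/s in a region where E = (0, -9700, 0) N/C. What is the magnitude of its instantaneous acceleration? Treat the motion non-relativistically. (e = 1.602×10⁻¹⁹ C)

|a| ≈ 2.16×10¹¹ m/s²

Only an electric field acts, so F = qE = (4.806×10⁻¹⁹ C)·(0, -9700, 0) = (0, -4.66×10⁻¹⁵, 0) N.
|a| = |F|/m = 4.662×10⁻¹⁵/2.16×10⁻²⁶ ≈ 2.16×10¹¹ m/s².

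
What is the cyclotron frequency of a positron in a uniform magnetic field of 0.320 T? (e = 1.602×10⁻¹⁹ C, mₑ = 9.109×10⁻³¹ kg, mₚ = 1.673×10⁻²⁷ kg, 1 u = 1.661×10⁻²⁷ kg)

f ≈ 8.96×10⁹ Hz

f = |q|B/(2πm).
f = (1.602×10⁻¹⁹)(0.320)/(2π·9.109×10⁻³¹) ≈ 8.96×10⁹ Hz.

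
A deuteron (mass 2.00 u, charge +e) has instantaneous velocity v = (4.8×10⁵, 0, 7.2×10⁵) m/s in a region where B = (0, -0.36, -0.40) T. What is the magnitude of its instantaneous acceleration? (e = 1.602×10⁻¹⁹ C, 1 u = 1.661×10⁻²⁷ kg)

v×B = (2.59×10⁵, 1.92×10⁵, -1.73×10⁵) N/C.
F = q v×B = (1.602×10⁻¹⁹ C)·(2.59×10⁵, 1.92×10⁵, -1.73×10⁵) = (4.15×10⁻¹⁴, 3.08×10⁻¹⁴, -2.77×10⁻¹⁴) N.
|a| = |F|/m = 5.862×10⁻¹⁴/3.322×10⁻²⁷ ≈ 1.76×10¹³ m/s².

|a| ≈ 1.76×10¹³ m/s²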